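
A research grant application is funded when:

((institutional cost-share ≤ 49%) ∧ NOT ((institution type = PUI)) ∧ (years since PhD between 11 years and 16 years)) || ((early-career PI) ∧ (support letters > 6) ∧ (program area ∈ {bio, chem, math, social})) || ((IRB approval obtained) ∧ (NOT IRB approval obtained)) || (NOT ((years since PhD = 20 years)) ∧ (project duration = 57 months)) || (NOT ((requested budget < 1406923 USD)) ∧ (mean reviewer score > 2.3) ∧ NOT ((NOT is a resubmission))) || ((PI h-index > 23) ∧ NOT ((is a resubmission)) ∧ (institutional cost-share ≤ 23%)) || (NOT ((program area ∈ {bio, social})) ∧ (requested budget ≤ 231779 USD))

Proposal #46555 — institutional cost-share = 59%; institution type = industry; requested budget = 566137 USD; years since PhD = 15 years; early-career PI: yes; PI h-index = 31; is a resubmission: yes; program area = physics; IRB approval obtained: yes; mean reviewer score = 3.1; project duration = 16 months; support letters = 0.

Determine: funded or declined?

Atomic conditions:
  institutional cost-share ≤ 49%: 59 ≤ 49 is false
  institution type = PUI: industry == PUI is false
  years since PhD between 11 years and 16 years: 15 in [11, 16] is true
  early-career PI: yes → true
  support letters > 6: 0 > 6 is false
  program area ∈ {bio, chem, math, social}: physics is not in the set → false
  IRB approval obtained: yes → true
  NOT IRB approval obtained: yes → false
  years since PhD = 20 years: 15 == 20 is false
  project duration = 57 months: 16 == 57 is false
  requested budget < 1406923 USD: 566137 < 1406923 is true
  mean reviewer score > 2.3: 3.1 > 2.3 is true
  NOT is a resubmission: yes → false
  PI h-index > 23: 31 > 23 is true
  is a resubmission: yes → true
  institutional cost-share ≤ 23%: 59 ≤ 23 is false
  program area ∈ {bio, social}: physics is not in the set → false
  requested budget ≤ 231779 USD: 566137 ≤ 231779 is false
Combine:
[1.2] NOT false = true
[1] false AND true AND true = false
[2] true AND false AND false = false
[3] true AND false = false
[4.1] NOT false = true
[4] true AND false = false
[5.1] NOT true = false
[5.3] NOT false = true
[5] false AND true AND true = false
[6.2] NOT true = false
[6] true AND false AND false = false
[7.1] NOT false = true
[7] true AND false = false
[root] false OR false OR false OR false OR false OR false OR false = false
Overall: false → declined

Declined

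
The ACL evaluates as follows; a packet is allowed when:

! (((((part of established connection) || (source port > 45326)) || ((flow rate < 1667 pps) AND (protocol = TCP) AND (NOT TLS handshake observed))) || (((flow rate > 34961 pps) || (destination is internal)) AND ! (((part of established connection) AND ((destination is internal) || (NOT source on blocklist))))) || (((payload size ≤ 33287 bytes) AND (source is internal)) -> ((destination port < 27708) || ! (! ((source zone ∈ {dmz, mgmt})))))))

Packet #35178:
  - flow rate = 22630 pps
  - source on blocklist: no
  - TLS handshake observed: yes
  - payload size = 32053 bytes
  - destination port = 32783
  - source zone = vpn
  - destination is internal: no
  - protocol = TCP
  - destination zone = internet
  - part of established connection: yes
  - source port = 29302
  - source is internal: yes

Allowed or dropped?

Dropped

Atomic conditions:
  part of established connection: yes → true
  source port > 45326: 29302 > 45326 is false
  flow rate < 1667 pps: 22630 < 1667 is false
  protocol = TCP: TCP == TCP is true
  NOT TLS handshake observed: yes → false
  flow rate > 34961 pps: 22630 > 34961 is false
  destination is internal: no → false
  NOT source on blocklist: no → true
  payload size ≤ 33287 bytes: 32053 ≤ 33287 is true
  source is internal: yes → true
  destination port < 27708: 32783 < 27708 is false
  source zone ∈ {dmz, mgmt}: vpn is not in the set → false
Combine:
[1.1.1] true OR false = true
[1.1.2] false AND true AND false = false
[1.1] true OR false = true
[1.2.1] false OR false = false
[1.2.2.1.2] false OR true = true
[1.2.2.1] true AND true = true
[1.2.2] NOT true = false
[1.2] false AND false = false
[1.3.1] true AND true = true
[1.3.2.2.1] NOT false = true
[1.3.2.2] NOT true = false
[1.3.2] false OR false = false
[1.3] true → false = false
[1] true OR false OR false = true
[root] NOT true = false
Overall: false → dropped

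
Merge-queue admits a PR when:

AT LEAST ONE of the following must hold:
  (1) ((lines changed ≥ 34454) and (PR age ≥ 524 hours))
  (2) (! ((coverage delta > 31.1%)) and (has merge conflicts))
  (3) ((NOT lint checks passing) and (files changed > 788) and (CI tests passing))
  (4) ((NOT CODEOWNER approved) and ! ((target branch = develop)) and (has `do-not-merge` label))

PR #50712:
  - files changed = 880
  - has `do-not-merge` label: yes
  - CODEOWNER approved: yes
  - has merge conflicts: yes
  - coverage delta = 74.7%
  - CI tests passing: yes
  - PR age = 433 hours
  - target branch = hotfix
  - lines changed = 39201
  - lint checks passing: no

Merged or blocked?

Atomic conditions:
  lines changed ≥ 34454: 39201 ≥ 34454 is true
  PR age ≥ 524 hours: 433 ≥ 524 is false
  coverage delta > 31.1%: 74.7 > 31.1 is true
  has merge conflicts: yes → true
  NOT lint checks passing: no → true
  files changed > 788: 880 > 788 is true
  CI tests passing: yes → true
  NOT CODEOWNER approved: yes → false
  target branch = develop: hotfix == develop is false
  has `do-not-merge` label: yes → true
Combine:
[1] true AND false = false
[2.1] NOT true = false
[2] false AND true = false
[3] true AND true AND true = true
[4.2] NOT false = true
[4] false AND true AND true = false
[root] false OR false OR true OR false = true
Overall: true → merged

Merged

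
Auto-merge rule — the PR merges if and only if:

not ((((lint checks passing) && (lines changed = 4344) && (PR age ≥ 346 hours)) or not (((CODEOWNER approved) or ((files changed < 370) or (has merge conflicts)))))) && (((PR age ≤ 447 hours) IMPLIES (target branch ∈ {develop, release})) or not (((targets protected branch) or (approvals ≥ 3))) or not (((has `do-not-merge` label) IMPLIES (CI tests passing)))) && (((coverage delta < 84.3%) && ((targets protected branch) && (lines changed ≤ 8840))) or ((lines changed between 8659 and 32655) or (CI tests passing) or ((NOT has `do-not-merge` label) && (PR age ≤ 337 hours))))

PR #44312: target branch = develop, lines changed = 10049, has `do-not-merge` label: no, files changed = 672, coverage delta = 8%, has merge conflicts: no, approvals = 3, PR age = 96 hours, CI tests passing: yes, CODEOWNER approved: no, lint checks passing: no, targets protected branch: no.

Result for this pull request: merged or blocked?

Atomic conditions:
  lint checks passing: no → false
  lines changed = 4344: 10049 == 4344 is false
  PR age ≥ 346 hours: 96 ≥ 346 is false
  CODEOWNER approved: no → false
  files changed < 370: 672 < 370 is false
  has merge conflicts: no → false
  PR age ≤ 447 hours: 96 ≤ 447 is true
  target branch ∈ {develop, release}: develop is in the set → true
  targets protected branch: no → false
  approvals ≥ 3: 3 ≥ 3 is true
  has `do-not-merge` label: no → false
  CI tests passing: yes → true
  coverage delta < 84.3%: 8 < 84.3 is true
  lines changed ≤ 8840: 10049 ≤ 8840 is false
  lines changed between 8659 and 32655: 10049 in [8659, 32655] is true
  NOT has `do-not-merge` label: no → true
  PR age ≤ 337 hours: 96 ≤ 337 is true
Combine:
[1.1.1] false AND false AND false = false
[1.1.2.1.2] false OR false = false
[1.1.2.1] false OR false = false
[1.1.2] NOT false = true
[1.1] false OR true = true
[1] NOT true = false
[2.1] true → true = true
[2.2.1] false OR true = true
[2.2] NOT true = false
[2.3.1] false → true (antecedent false ⇒ implication holds) = true
[2.3] NOT true = false
[2] true OR false OR false = true
[3.1.2] false AND false = false
[3.1] true AND false = false
[3.2.3] true AND true = true
[3.2] true OR true OR true = true
[3] false OR true = true
[root] false AND true AND true = false
Overall: false → blocked

Blocked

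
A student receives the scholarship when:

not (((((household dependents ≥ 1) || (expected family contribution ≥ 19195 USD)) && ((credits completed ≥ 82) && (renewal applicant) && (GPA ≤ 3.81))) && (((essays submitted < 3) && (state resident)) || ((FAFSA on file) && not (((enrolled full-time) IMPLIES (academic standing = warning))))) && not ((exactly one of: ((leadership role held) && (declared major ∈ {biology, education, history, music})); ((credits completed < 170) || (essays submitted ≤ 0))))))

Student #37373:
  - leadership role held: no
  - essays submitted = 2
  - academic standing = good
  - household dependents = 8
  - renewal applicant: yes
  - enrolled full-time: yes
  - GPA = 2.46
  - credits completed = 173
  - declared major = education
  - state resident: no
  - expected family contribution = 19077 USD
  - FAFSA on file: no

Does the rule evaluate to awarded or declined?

Awarded

Atomic conditions:
  household dependents ≥ 1: 8 ≥ 1 is true
  expected family contribution ≥ 19195 USD: 19077 ≥ 19195 is false
  credits completed ≥ 82: 173 ≥ 82 is true
  renewal applicant: yes → true
  GPA ≤ 3.81: 2.46 ≤ 3.81 is true
  essays submitted < 3: 2 < 3 is true
  state resident: no → false
  FAFSA on file: no → false
  enrolled full-time: yes → true
  academic standing = warning: good == warning is false
  leadership role held: no → false
  declared major ∈ {biology, education, history, music}: education is in the set → true
  credits completed < 170: 173 < 170 is false
  essays submitted ≤ 0: 2 ≤ 0 is false
Combine:
[1.1.1] true OR false = true
[1.1.2] true AND true AND true = true
[1.1] true AND true = true
[1.2.1] true AND false = false
[1.2.2.2.1] true → false = false
[1.2.2.2] NOT false = true
[1.2.2] false AND true = false
[1.2] false OR false = false
[1.3.1.1] false AND true = false
[1.3.1.2] false OR false = false
[1.3.1] exactly-one(false, false) = false
[1.3] NOT false = true
[1] true AND false AND true = false
[root] NOT false = true
Overall: true → awarded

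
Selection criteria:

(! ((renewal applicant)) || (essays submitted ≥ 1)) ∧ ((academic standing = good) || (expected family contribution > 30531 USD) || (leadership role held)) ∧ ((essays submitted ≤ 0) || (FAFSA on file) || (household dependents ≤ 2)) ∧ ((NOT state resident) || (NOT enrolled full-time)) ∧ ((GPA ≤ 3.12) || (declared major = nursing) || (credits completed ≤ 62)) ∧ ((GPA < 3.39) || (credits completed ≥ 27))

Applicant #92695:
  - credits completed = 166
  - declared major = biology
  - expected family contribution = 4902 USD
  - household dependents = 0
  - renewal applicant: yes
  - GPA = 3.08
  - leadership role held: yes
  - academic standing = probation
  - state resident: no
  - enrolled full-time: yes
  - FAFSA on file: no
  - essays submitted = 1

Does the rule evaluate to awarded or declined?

Atomic conditions:
  renewal applicant: yes → true
  essays submitted ≥ 1: 1 ≥ 1 is true
  academic standing = good: probation == good is false
  expected family contribution > 30531 USD: 4902 > 30531 is false
  leadership role held: yes → true
  essays submitted ≤ 0: 1 ≤ 0 is false
  FAFSA on file: no → false
  household dependents ≤ 2: 0 ≤ 2 is true
  NOT state resident: no → true
  NOT enrolled full-time: yes → false
  GPA ≤ 3.12: 3.08 ≤ 3.12 is true
  declared major = nursing: biology == nursing is false
  credits completed ≤ 62: 166 ≤ 62 is false
  GPA < 3.39: 3.08 < 3.39 is true
  credits completed ≥ 27: 166 ≥ 27 is true
Combine:
[1.1] NOT true = false
[1] false OR true = true
[2] false OR false OR true = true
[3] false OR false OR true = true
[4] true OR false = true
[5] true OR false OR false = true
[6] true OR true = true
[root] true AND true AND true AND true AND true AND true = true
Overall: true → awarded

Awarded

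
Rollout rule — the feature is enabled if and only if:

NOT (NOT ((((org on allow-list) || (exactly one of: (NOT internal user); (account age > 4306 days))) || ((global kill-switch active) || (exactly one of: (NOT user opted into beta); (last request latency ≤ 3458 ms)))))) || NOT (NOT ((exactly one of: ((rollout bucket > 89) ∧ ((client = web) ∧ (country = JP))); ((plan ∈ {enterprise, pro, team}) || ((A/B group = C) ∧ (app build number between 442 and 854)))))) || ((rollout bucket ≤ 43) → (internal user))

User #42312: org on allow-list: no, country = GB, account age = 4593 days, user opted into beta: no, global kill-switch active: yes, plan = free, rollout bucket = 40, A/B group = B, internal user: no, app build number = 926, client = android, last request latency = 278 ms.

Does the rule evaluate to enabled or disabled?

Atomic conditions:
  org on allow-list: no → false
  NOT internal user: no → true
  account age > 4306 days: 4593 > 4306 is true
  global kill-switch active: yes → true
  NOT user opted into beta: no → true
  last request latency ≤ 3458 ms: 278 ≤ 3458 is true
  rollout bucket > 89: 40 > 89 is false
  client = web: android == web is false
  country = JP: GB == JP is false
  plan ∈ {enterprise, pro, team}: free is not in the set → false
  A/B group = C: B == C is false
  app build number between 442 and 854: 926 in [442, 854] is false
  rollout bucket ≤ 43: 40 ≤ 43 is true
  internal user: no → false
Combine:
[1.1.1.1.2] exactly-one(true, true) = false
[1.1.1.1] false OR false = false
[1.1.1.2.2] exactly-one(true, true) = false
[1.1.1.2] true OR false = true
[1.1.1] false OR true = true
[1.1] NOT true = false
[1] NOT false = true
[2.1.1.1.2] false AND false = false
[2.1.1.1] false AND false = false
[2.1.1.2.2] false AND false = false
[2.1.1.2] false OR false = false
[2.1.1] exactly-one(false, false) = false
[2.1] NOT false = true
[2] NOT true = false
[3] true → false = false
[root] true OR false OR false = true
Overall: true → enabled

Enabled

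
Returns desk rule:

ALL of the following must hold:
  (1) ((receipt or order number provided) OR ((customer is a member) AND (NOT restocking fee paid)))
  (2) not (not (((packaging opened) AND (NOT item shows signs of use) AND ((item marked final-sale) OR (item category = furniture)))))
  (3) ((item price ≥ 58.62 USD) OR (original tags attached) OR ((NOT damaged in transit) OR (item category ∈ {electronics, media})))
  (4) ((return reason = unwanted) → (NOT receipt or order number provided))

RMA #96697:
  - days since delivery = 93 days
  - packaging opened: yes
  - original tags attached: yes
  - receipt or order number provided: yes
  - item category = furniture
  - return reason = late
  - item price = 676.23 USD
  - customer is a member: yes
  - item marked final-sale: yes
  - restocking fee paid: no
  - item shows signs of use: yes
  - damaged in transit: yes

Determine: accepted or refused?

Refused

Atomic conditions:
  receipt or order number provided: yes → true
  customer is a member: yes → true
  NOT restocking fee paid: no → true
  packaging opened: yes → true
  NOT item shows signs of use: yes → false
  item marked final-sale: yes → true
  item category = furniture: furniture == furniture is true
  item price ≥ 58.62 USD: 676.23 ≥ 58.62 is true
  original tags attached: yes → true
  NOT damaged in transit: yes → false
  item category ∈ {electronics, media}: furniture is not in the set → false
  return reason = unwanted: late == unwanted is false
  NOT receipt or order number provided: yes → false
Combine:
[1.2] true AND true = true
[1] true OR true = true
[2.1.1.3] true OR true = true
[2.1.1] true AND false AND true = false
[2.1] NOT false = true
[2] NOT true = false
[3.3] false OR false = false
[3] true OR true OR false = true
[4] false → false (antecedent false ⇒ implication holds) = true
[root] true AND false AND true AND true = false
Overall: false → refused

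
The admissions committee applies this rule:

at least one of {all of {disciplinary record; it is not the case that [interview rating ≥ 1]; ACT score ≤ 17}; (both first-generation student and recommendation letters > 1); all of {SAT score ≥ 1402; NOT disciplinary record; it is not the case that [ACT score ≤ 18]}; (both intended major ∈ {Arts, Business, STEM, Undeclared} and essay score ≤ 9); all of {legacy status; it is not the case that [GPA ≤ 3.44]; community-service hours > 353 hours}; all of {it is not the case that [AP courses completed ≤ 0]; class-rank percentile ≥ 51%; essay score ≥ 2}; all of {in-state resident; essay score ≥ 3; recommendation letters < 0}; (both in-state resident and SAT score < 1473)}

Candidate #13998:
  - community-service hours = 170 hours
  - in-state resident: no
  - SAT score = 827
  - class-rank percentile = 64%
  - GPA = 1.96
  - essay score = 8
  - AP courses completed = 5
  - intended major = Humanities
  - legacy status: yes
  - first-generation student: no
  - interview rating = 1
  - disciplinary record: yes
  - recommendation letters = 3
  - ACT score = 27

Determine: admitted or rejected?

Admitted

Atomic conditions:
  disciplinary record: yes → true
  interview rating ≥ 1: 1 ≥ 1 is true
  ACT score ≤ 17: 27 ≤ 17 is false
  first-generation student: no → false
  recommendation letters > 1: 3 > 1 is true
  SAT score ≥ 1402: 827 ≥ 1402 is false
  NOT disciplinary record: yes → false
  ACT score ≤ 18: 27 ≤ 18 is false
  intended major ∈ {Arts, Business, STEM, Undeclared}: Humanities is not in the set → false
  essay score ≤ 9: 8 ≤ 9 is true
  legacy status: yes → true
  GPA ≤ 3.44: 1.96 ≤ 3.44 is true
  community-service hours > 353 hours: 170 > 353 is false
  AP courses completed ≤ 0: 5 ≤ 0 is false
  class-rank percentile ≥ 51%: 64 ≥ 51 is true
  essay score ≥ 2: 8 ≥ 2 is true
  in-state resident: no → false
  essay score ≥ 3: 8 ≥ 3 is true
  recommendation letters < 0: 3 < 0 is false
  SAT score < 1473: 827 < 1473 is true
Combine:
[1.2] NOT true = false
[1] true AND false AND false = false
[2] false AND true = false
[3.3] NOT false = true
[3] false AND false AND true = false
[4] false AND true = false
[5.2] NOT true = false
[5] true AND false AND false = false
[6.1] NOT false = true
[6] true AND true AND true = true
[7] false AND true AND false = false
[8] false AND true = false
[root] false OR false OR false OR false OR false OR true OR false OR false = true
Overall: true → admitted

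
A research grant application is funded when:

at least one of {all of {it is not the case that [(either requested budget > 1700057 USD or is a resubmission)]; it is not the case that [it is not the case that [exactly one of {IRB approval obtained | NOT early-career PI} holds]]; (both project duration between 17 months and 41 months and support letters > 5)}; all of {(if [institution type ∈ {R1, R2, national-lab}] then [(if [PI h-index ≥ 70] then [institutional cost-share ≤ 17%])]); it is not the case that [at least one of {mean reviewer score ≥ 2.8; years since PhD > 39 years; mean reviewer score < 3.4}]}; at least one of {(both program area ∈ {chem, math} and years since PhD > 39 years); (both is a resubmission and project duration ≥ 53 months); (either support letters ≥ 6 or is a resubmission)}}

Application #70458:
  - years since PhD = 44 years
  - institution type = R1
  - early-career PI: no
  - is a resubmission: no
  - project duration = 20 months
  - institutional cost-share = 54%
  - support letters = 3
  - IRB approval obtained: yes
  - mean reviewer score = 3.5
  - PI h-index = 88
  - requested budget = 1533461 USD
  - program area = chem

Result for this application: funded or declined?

Atomic conditions:
  requested budget > 1700057 USD: 1533461 > 1700057 is false
  is a resubmission: no → false
  IRB approval obtained: yes → true
  NOT early-career PI: no → true
  project duration between 17 months and 41 months: 20 in [17, 41] is true
  support letters > 5: 3 > 5 is false
  institution type ∈ {R1, R2, national-lab}: R1 is in the set → true
  PI h-index ≥ 70: 88 ≥ 70 is true
  institutional cost-share ≤ 17%: 54 ≤ 17 is false
  mean reviewer score ≥ 2.8: 3.5 ≥ 2.8 is true
  years since PhD > 39 years: 44 > 39 is true
  mean reviewer score < 3.4: 3.5 < 3.4 is false
  program area ∈ {chem, math}: chem is in the set → true
  project duration ≥ 53 months: 20 ≥ 53 is false
  support letters ≥ 6: 3 ≥ 6 is false
Combine:
[1.1.1] false OR false = false
[1.1] NOT false = true
[1.2.1.1] exactly-one(true, true) = false
[1.2.1] NOT false = true
[1.2] NOT true = false
[1.3] true AND false = false
[1] true AND false AND false = false
[2.1.2] true → false = false
[2.1] true → false = false
[2.2.1] true OR true OR false = true
[2.2] NOT true = false
[2] false AND false = false
[3.1] true AND true = true
[3.2] false AND false = false
[3.3] false OR false = false
[3] true OR false OR false = true
[root] false OR false OR true = true
Overall: true → funded

Funded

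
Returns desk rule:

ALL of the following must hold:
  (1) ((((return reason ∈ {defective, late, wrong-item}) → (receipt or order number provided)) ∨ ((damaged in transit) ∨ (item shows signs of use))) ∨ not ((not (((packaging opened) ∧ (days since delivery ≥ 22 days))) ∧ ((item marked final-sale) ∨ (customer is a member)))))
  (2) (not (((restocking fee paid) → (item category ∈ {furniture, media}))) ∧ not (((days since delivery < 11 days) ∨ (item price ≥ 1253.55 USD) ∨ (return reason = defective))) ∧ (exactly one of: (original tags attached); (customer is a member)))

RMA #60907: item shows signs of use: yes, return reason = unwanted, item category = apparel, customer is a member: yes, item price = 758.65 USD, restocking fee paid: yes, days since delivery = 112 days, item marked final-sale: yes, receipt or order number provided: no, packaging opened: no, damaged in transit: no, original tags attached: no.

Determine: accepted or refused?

Accepted

Atomic conditions:
  return reason ∈ {defective, late, wrong-item}: unwanted is not in the set → false
  receipt or order number provided: no → false
  damaged in transit: no → false
  item shows signs of use: yes → true
  packaging opened: no → false
  days since delivery ≥ 22 days: 112 ≥ 22 is true
  item marked final-sale: yes → true
  customer is a member: yes → true
  restocking fee paid: yes → true
  item category ∈ {furniture, media}: apparel is not in the set → false
  days since delivery < 11 days: 112 < 11 is false
  item price ≥ 1253.55 USD: 758.65 ≥ 1253.55 is false
  return reason = defective: unwanted == defective is false
  original tags attached: no → false
Combine:
[1.1.1] false → false (antecedent false ⇒ implication holds) = true
[1.1.2] false OR true = true
[1.1] true OR true = true
[1.2.1.1.1] false AND true = false
[1.2.1.1] NOT false = true
[1.2.1.2] true OR true = true
[1.2.1] true AND true = true
[1.2] NOT true = false
[1] true OR false = true
[2.1.1] true → false = false
[2.1] NOT false = true
[2.2.1] false OR false OR false = false
[2.2] NOT false = true
[2.3] exactly-one(false, true) = true
[2] true AND true AND true = true
[root] true AND true = true
Overall: true → accepted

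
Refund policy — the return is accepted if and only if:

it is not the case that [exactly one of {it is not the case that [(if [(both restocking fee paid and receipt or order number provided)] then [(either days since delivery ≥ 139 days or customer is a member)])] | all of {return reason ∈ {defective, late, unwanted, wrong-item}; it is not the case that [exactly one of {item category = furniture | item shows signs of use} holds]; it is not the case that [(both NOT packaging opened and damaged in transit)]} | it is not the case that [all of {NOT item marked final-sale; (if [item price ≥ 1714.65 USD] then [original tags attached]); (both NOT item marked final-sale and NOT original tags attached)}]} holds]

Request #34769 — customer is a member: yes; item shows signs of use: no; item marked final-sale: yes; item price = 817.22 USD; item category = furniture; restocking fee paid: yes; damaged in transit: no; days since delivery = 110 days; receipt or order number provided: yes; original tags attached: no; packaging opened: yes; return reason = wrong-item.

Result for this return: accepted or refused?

Refused

Atomic conditions:
  restocking fee paid: yes → true
  receipt or order number provided: yes → true
  days since delivery ≥ 139 days: 110 ≥ 139 is false
  customer is a member: yes → true
  return reason ∈ {defective, late, unwanted, wrong-item}: wrong-item is in the set → true
  item category = furniture: furniture == furniture is true
  item shows signs of use: no → false
  NOT packaging opened: yes → false
  damaged in transit: no → false
  NOT item marked final-sale: yes → false
  item price ≥ 1714.65 USD: 817.22 ≥ 1714.65 is false
  original tags attached: no → false
  NOT original tags attached: no → true
Combine:
[1.1.1.1] true AND true = true
[1.1.1.2] false OR true = true
[1.1.1] true → true = true
[1.1] NOT true = false
[1.2.2.1] exactly-one(true, false) = true
[1.2.2] NOT true = false
[1.2.3.1] false AND false = false
[1.2.3] NOT false = true
[1.2] true AND false AND true = false
[1.3.1.2] false → false (antecedent false ⇒ implication holds) = true
[1.3.1.3] false AND true = false
[1.3.1] false AND true AND false = false
[1.3] NOT false = true
[1] exactly-one(false, false, true) = true
[root] NOT true = false
Overall: false → refused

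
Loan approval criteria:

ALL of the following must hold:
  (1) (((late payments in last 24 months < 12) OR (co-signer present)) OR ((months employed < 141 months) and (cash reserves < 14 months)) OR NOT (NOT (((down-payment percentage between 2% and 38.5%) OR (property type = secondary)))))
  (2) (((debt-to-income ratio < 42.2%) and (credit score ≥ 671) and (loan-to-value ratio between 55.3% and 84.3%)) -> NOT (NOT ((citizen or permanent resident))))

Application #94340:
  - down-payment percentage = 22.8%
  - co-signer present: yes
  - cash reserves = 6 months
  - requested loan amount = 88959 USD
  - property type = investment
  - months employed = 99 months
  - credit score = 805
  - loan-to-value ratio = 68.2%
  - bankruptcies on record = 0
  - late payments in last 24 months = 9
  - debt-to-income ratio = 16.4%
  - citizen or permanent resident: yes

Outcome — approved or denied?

Atomic conditions:
  late payments in last 24 months < 12: 9 < 12 is true
  co-signer present: yes → true
  months employed < 141 months: 99 < 141 is true
  cash reserves < 14 months: 6 < 14 is true
  down-payment percentage between 2% and 38.5%: 22.8 in [2, 38.5] is true
  property type = secondary: investment == secondary is false
  debt-to-income ratio < 42.2%: 16.4 < 42.2 is true
  credit score ≥ 671: 805 ≥ 671 is true
  loan-to-value ratio between 55.3% and 84.3%: 68.2 in [55.3, 84.3] is true
  citizen or permanent resident: yes → true
Combine:
[1.1] true OR true = true
[1.2] true AND true = true
[1.3.1.1] true OR false = true
[1.3.1] NOT true = false
[1.3] NOT false = true
[1] true OR true OR true = true
[2.1] true AND true AND true = true
[2.2.1] NOT true = false
[2.2] NOT false = true
[2] true → true = true
[root] true AND true = true
Overall: true → approved

Approved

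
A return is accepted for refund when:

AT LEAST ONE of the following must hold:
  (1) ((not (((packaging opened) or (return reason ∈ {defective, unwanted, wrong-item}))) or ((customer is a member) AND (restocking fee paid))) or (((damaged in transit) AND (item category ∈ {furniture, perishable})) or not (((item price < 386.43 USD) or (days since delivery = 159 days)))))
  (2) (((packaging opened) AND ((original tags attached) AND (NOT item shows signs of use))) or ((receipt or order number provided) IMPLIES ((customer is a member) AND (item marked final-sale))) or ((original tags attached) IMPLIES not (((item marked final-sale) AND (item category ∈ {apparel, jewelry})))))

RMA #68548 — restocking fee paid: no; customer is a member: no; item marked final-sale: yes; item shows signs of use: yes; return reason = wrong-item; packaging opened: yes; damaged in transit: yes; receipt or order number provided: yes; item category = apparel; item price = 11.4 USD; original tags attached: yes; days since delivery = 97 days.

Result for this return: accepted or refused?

Refused

Atomic conditions:
  packaging opened: yes → true
  return reason ∈ {defective, unwanted, wrong-item}: wrong-item is in the set → true
  customer is a member: no → false
  restocking fee paid: no → false
  damaged in transit: yes → true
  item category ∈ {furniture, perishable}: apparel is not in the set → false
  item price < 386.43 USD: 11.4 < 386.43 is true
  days since delivery = 159 days: 97 == 159 is false
  original tags attached: yes → true
  NOT item shows signs of use: yes → false
  receipt or order number provided: yes → true
  item marked final-sale: yes → true
  item category ∈ {apparel, jewelry}: apparel is in the set → true
Combine:
[1.1.1.1] true OR true = true
[1.1.1] NOT true = false
[1.1.2] false AND false = false
[1.1] false OR false = false
[1.2.1] true AND false = false
[1.2.2.1] true OR false = true
[1.2.2] NOT true = false
[1.2] false OR false = false
[1] false OR false = false
[2.1.2] true AND false = false
[2.1] true AND false = false
[2.2.2] false AND true = false
[2.2] true → false = false
[2.3.2.1] true AND true = true
[2.3.2] NOT true = false
[2.3] true → false = false
[2] false OR false OR false = false
[root] false OR false = false
Overall: false → refused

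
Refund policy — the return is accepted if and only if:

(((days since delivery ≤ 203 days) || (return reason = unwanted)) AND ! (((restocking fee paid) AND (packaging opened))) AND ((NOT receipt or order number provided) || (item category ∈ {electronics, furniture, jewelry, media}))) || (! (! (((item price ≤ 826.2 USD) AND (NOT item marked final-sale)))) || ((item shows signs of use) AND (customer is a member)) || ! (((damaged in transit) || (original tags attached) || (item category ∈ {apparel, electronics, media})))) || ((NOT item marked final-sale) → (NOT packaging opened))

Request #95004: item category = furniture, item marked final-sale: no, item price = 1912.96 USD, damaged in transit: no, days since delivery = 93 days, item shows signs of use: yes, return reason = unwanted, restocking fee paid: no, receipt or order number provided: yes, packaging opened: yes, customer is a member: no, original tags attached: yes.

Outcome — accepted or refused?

Atomic conditions:
  days since delivery ≤ 203 days: 93 ≤ 203 is true
  return reason = unwanted: unwanted == unwanted is true
  restocking fee paid: no → false
  packaging opened: yes → true
  NOT receipt or order number provided: yes → false
  item category ∈ {electronics, furniture, jewelry, media}: furniture is in the set → true
  item price ≤ 826.2 USD: 1912.96 ≤ 826.2 is false
  NOT item marked final-sale: no → true
  item shows signs of use: yes → true
  customer is a member: no → false
  damaged in transit: no → false
  original tags attached: yes → true
  item category ∈ {apparel, electronics, media}: furniture is not in the set → false
  NOT packaging opened: yes → false
Combine:
[1.1] true OR true = true
[1.2.1] false AND true = false
[1.2] NOT false = true
[1.3] false OR true = true
[1] true AND true AND true = true
[2.1.1.1] false AND true = false
[2.1.1] NOT false = true
[2.1] NOT true = false
[2.2] true AND false = false
[2.3.1] false OR true OR false = true
[2.3] NOT true = false
[2] false OR false OR false = false
[3] true → false = false
[root] true OR false OR false = true
Overall: true → accepted

Accepted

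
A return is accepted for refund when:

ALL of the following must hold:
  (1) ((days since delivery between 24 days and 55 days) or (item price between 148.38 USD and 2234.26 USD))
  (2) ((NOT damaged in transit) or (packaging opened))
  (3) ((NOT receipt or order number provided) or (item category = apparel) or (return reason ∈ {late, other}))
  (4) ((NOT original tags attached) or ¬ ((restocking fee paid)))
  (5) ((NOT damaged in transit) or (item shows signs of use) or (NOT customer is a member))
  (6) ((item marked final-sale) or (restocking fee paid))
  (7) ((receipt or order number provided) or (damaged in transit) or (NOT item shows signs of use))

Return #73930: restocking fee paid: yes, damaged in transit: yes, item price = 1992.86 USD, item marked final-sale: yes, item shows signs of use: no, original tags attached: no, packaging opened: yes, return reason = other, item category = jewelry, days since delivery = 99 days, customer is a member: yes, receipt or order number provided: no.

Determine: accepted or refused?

Atomic conditions:
  days since delivery between 24 days and 55 days: 99 in [24, 55] is false
  item price between 148.38 USD and 2234.26 USD: 1992.86 in [148.38, 2234.26] is true
  NOT damaged in transit: yes → false
  packaging opened: yes → true
  NOT receipt or order number provided: no → true
  item category = apparel: jewelry == apparel is false
  return reason ∈ {late, other}: other is in the set → true
  NOT original tags attached: no → true
  restocking fee paid: yes → true
  item shows signs of use: no → false
  NOT customer is a member: yes → false
  item marked final-sale: yes → true
  receipt or order number provided: no → false
  damaged in transit: yes → true
  NOT item shows signs of use: no → true
Combine:
[1] false OR true = true
[2] false OR true = true
[3] true OR false OR true = true
[4.2] NOT true = false
[4] true OR false = true
[5] false OR false OR false = false
[6] true OR true = true
[7] false OR true OR true = true
[root] true AND true AND true AND true AND false AND true AND true = false
Overall: false → refused

Refused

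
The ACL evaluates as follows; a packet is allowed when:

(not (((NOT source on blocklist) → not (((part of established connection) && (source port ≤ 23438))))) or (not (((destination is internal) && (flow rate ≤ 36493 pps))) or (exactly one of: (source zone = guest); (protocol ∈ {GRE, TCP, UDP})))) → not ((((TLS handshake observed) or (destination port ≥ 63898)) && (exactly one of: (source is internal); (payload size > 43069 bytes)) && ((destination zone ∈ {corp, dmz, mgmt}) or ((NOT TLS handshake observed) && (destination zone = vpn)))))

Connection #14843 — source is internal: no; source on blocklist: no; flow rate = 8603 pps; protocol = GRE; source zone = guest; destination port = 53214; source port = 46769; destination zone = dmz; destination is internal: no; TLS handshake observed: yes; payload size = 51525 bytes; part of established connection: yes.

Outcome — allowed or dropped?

Atomic conditions:
  NOT source on blocklist: no → true
  part of established connection: yes → true
  source port ≤ 23438: 46769 ≤ 23438 is false
  destination is internal: no → false
  flow rate ≤ 36493 pps: 8603 ≤ 36493 is true
  source zone = guest: guest == guest is true
  protocol ∈ {GRE, TCP, UDP}: GRE is in the set → true
  TLS handshake observed: yes → true
  destination port ≥ 63898: 53214 ≥ 63898 is false
  source is internal: no → false
  payload size > 43069 bytes: 51525 > 43069 is true
  destination zone ∈ {corp, dmz, mgmt}: dmz is in the set → true
  NOT TLS handshake observed: yes → false
  destination zone = vpn: dmz == vpn is false
Combine:
[1.1.1.2.1] true AND false = false
[1.1.1.2] NOT false = true
[1.1.1] true → true = true
[1.1] NOT true = false
[1.2.1.1] false AND true = false
[1.2.1] NOT false = true
[1.2.2] exactly-one(true, true) = false
[1.2] true OR false = true
[1] false OR true = true
[2.1.1] true OR false = true
[2.1.2] exactly-one(false, true) = true
[2.1.3.2] false AND false = false
[2.1.3] true OR false = true
[2.1] true AND true AND true = true
[2] NOT true = false
[root] true → false = false
Overall: false → dropped

Dropped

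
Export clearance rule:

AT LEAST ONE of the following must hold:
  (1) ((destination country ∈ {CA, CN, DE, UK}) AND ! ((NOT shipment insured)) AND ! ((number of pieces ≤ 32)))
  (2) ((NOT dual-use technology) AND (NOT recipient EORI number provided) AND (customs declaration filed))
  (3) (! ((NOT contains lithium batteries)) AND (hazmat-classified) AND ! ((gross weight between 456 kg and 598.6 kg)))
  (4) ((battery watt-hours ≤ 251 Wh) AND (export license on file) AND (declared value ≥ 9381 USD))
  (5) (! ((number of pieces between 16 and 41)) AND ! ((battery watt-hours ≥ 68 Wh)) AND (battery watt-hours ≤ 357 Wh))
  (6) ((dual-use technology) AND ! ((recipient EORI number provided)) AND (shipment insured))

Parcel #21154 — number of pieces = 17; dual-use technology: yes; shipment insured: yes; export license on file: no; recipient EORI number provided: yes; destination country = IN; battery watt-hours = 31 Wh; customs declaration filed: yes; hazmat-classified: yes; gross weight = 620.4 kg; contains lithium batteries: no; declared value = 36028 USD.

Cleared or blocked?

Atomic conditions:
  destination country ∈ {CA, CN, DE, UK}: IN is not in the set → false
  NOT shipment insured: yes → false
  number of pieces ≤ 32: 17 ≤ 32 is true
  NOT dual-use technology: yes → false
  NOT recipient EORI number provided: yes → false
  customs declaration filed: yes → true
  NOT contains lithium batteries: no → true
  hazmat-classified: yes → true
  gross weight between 456 kg and 598.6 kg: 620.4 in [456, 598.6] is false
  battery watt-hours ≤ 251 Wh: 31 ≤ 251 is true
  export license on file: no → false
  declared value ≥ 9381 USD: 36028 ≥ 9381 is true
  number of pieces between 16 and 41: 17 in [16, 41] is true
  battery watt-hours ≥ 68 Wh: 31 ≥ 68 is false
  battery watt-hours ≤ 357 Wh: 31 ≤ 357 is true
  dual-use technology: yes → true
  recipient EORI number provided: yes → true
  shipment insured: yes → true
Combine:
[1.2] NOT false = true
[1.3] NOT true = false
[1] false AND true AND false = false
[2] false AND false AND true = false
[3.1] NOT true = false
[3.3] NOT false = true
[3] false AND true AND true = false
[4] true AND false AND true = false
[5.1] NOT true = false
[5.2] NOT false = true
[5] false AND true AND true = false
[6.2] NOT true = false
[6] true AND false AND true = false
[root] false OR false OR false OR false OR false OR false = false
Overall: false → blocked

Blocked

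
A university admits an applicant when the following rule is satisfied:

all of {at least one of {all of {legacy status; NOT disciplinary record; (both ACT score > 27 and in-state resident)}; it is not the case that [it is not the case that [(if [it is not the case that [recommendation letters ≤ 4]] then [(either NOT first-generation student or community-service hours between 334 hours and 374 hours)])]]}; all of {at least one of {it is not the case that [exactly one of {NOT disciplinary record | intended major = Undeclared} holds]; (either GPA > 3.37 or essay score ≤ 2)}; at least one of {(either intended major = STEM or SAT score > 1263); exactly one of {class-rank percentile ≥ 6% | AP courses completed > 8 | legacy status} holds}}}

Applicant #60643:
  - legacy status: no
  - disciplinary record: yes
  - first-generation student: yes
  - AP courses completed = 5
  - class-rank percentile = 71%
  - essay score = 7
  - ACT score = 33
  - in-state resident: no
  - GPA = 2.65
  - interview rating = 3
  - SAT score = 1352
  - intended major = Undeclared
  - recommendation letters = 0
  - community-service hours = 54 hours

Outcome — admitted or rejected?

Rejected

Atomic conditions:
  legacy status: no → false
  NOT disciplinary record: yes → false
  ACT score > 27: 33 > 27 is true
  in-state resident: no → false
  recommendation letters ≤ 4: 0 ≤ 4 is true
  NOT first-generation student: yes → false
  community-service hours between 334 hours and 374 hours: 54 in [334, 374] is false
  intended major = Undeclared: Undeclared == Undeclared is true
  GPA > 3.37: 2.65 > 3.37 is false
  essay score ≤ 2: 7 ≤ 2 is false
  intended major = STEM: Undeclared == STEM is false
  SAT score > 1263: 1352 > 1263 is true
  class-rank percentile ≥ 6%: 71 ≥ 6 is true
  AP courses completed > 8: 5 > 8 is false
Combine:
[1.1.3] true AND false = false
[1.1] false AND false AND false = false
[1.2.1.1.1] NOT true = false
[1.2.1.1.2] false OR false = false
[1.2.1.1] false → false (antecedent false ⇒ implication holds) = true
[1.2.1] NOT true = false
[1.2] NOT false = true
[1] false OR true = true
[2.1.1.1] exactly-one(false, true) = true
[2.1.1] NOT true = false
[2.1.2] false OR false = false
[2.1] false OR false = false
[2.2.1] false OR true = true
[2.2.2] exactly-one(true, false, false) = true
[2.2] true OR true = true
[2] false AND true = false
[root] true AND false = false
Overall: false → rejected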